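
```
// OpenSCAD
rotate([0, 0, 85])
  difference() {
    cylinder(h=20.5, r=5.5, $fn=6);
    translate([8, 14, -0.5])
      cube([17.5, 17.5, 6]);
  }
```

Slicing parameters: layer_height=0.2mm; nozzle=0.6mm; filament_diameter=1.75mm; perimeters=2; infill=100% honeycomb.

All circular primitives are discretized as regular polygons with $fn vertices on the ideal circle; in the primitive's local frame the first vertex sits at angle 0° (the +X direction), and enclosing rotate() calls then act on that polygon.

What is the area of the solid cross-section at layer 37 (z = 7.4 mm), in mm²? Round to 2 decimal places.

At z = 7.4 mm: the r=5.5 cylinder contributes a regular 6-gon of circumradius 5.5 (area = (6/2)·5.500²·sin(360°/6) = 78.59 mm²); the cube at (8, 14) does not reach this height (z outside [-0.5, 5.5]); Taking the first minus the rest: none of the subtracted shapes is present at this height, so the r=5.5 cylinder is unchanged — area = 78.59 mm²; (whole slice rotated 85° about Z — lengths, areas and connectivity unchanged). Overall, the cross-section is a single solid region. Net area = 78.59 mm².

78.59 mm²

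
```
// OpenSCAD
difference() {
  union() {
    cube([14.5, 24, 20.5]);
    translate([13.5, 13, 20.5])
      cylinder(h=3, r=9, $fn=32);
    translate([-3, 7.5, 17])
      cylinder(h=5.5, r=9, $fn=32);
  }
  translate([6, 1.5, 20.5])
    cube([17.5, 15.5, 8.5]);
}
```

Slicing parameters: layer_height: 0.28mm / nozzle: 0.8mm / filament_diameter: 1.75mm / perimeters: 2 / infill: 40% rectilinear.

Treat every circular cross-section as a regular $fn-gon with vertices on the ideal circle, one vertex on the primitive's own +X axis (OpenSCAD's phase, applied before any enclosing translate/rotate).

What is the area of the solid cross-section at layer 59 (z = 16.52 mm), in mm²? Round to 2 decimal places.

At z = 16.52 mm: the cube is present — its section is the full 14.5×24 rectangle (area 348.00 mm²); the cylinder at (13.5, 13) is absent (z outside [20.5, 23.5]); the cylinder at (-3, 7.5) is absent (z outside [17, 22.5]); Combining (union): only the 14.5×24 cube is present, so the union is just that shape — area = 348.00 mm²; the cube at (6, 1.5) is not intersected at this z (z outside [20.5, 29]); Subtracting the remaining from the first: none of the subtracted shapes is present at this height, so the result so far is unchanged — area = 348.00 mm². Overall, the cross-section is a single solid region. Net area = 348.00 mm².

348.00 mm²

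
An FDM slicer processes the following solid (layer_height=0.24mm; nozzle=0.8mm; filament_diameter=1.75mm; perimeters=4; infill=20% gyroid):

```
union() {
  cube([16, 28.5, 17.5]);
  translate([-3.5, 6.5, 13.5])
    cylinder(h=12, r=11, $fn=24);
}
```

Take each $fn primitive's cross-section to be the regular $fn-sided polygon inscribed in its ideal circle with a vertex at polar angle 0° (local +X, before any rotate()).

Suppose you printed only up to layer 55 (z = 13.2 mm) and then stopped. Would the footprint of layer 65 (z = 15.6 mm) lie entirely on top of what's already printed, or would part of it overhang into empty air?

part overhangs

Compare the two slices. At z = 13.2: the 16×28.5 cube contributes its full rectangle (area 456.00 mm²); the cylinder at (-3.5, 6.5) is not intersected at this z (z outside [13.5, 25.5]); Combining (union): only the 16×28.5 cube is present, so the union is just that shape — area = 456.00 mm². At z = 15.6: the 16×28.5 cube contributes its full rectangle (area 456.00 mm²); the r=11 cylinder at (-3.5, 6.5) gives a regular 24-gon of circumradius 11 (constant along its height) (area = (24/2)·11.000²·sin(360°/24) = 375.81 mm²); Merging all regions: the regions partially overlap — summed areas 831.81 mm² minus the doubly-counted overlap 100.22 mm² gives 731.58 mm² — area = 731.58 mm². Checking containment: at z = 15.6 the cross-section extends beyond the z = 13.2 cross-section by about 275.58 mm².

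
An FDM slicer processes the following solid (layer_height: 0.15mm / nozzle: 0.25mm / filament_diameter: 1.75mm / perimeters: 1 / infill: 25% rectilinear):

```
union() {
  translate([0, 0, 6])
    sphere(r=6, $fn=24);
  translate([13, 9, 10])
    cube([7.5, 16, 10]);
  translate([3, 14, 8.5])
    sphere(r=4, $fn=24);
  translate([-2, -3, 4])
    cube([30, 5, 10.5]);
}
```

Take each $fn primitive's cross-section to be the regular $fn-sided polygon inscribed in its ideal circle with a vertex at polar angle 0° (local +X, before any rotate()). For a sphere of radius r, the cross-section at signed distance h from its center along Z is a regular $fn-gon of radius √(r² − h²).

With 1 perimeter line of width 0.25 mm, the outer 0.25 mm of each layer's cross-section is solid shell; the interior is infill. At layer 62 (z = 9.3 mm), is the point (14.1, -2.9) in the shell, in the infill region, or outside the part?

shell

At z = 9.3 mm: the r=6 sphere slices to a regular 24-gon of circumradius 5.011 (√(r²−h²) with h=3.3 from center); the cube at (13, 9) is absent (z outside [10, 20]); the sphere at (3, 14): section is a regular 24-gon, circumradius = √(r²−h²) = √(4²−0.8²) = 3.919; the cube at (-2, -3) (footprint 30×5) is included at this height; Taking the union: the regions partially overlap (shared area 33.68 mm²), so overlapping operands fuse into one piece — 2 connected regions. Overall, the cross-section has 2 separate islands. The nearest boundary edge runs (28.00, -3.00)→(3.96, -3.00); distance from the point to it = 0.10 mm. (Shell/infill is judged within the island containing the point — the largest one.) The point is inside the cross-section, 0.10 mm from the nearest boundary — within the 0.25 mm shell band (1 × 0.25).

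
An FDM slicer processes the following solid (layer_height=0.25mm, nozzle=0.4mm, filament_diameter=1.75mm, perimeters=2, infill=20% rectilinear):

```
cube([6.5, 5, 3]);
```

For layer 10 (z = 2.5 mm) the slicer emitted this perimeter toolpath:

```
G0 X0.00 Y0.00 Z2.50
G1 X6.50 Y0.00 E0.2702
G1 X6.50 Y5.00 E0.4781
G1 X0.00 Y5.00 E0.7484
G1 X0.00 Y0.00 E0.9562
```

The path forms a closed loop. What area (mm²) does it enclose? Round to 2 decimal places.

Apply the shoelace formula to the sequence of (X, Y) vertices; enclosed area = 32.50 mm².

32.50 mm²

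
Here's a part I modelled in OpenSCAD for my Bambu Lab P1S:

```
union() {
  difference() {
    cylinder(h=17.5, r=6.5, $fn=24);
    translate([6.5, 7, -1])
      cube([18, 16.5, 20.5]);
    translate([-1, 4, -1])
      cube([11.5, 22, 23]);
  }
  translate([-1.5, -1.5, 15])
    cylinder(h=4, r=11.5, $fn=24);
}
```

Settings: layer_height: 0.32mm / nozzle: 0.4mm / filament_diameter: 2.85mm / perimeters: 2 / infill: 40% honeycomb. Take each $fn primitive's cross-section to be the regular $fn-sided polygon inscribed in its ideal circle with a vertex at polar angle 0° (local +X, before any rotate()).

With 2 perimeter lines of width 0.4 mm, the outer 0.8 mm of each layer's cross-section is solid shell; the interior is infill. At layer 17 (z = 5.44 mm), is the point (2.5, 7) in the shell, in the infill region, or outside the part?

outside

At z = 5.44 mm: the r=6.5 cylinder gives a regular 24-gon of circumradius 6.5 (constant along its height); the cube at (6.5, 7) (footprint 18×16.5) is included at this height; the 11.5×22 cube at (-1, 4) contributes its full rectangle; Taking the first minus the rest: starting from the r=6.5 cylinder, the 18×16.5 cube at (6.5, 7) misses the remaining region (no effect); the 11.5×22 cube at (-1, 4) partially overlaps it — only the 11.15 mm² overlap (of its 253.00 mm²) is removed, clipping the outline — 1 connected region; the cylinder at (-1.5, -1.5) is absent (z outside [15, 19]); Taking the union: only that combined region is present, so the union is just that shape — 1 connected region. Overall, the cross-section is a single solid region. The nearest boundary edge runs (-1.00, 4.00)→(5.05, 4.00); distance from the point to it = 3.00 mm. The point is not inside any of the regions above, so it lies outside the cross-section (3.00 mm from the nearest boundary).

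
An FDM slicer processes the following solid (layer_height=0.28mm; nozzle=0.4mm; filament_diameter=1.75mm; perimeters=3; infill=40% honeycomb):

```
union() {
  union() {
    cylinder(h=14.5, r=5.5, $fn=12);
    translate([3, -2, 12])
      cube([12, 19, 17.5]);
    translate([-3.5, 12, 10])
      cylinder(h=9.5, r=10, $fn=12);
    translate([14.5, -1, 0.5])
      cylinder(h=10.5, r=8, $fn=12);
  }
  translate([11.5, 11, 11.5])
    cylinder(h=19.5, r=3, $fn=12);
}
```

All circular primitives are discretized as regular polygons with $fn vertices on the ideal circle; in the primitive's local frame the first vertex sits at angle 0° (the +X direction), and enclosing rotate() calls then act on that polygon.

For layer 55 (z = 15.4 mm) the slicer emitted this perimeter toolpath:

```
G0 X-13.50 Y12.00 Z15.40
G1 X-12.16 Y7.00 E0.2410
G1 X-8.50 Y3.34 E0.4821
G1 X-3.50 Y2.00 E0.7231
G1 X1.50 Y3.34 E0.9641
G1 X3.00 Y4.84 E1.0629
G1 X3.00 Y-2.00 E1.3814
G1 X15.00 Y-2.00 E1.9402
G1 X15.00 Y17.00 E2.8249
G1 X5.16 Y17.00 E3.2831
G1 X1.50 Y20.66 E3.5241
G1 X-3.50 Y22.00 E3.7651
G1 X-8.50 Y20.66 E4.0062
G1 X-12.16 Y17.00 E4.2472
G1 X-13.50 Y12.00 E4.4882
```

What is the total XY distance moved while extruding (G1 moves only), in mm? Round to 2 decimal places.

96.39 mm

Sum the Euclidean lengths of each G1 segment: total = 96.39 mm.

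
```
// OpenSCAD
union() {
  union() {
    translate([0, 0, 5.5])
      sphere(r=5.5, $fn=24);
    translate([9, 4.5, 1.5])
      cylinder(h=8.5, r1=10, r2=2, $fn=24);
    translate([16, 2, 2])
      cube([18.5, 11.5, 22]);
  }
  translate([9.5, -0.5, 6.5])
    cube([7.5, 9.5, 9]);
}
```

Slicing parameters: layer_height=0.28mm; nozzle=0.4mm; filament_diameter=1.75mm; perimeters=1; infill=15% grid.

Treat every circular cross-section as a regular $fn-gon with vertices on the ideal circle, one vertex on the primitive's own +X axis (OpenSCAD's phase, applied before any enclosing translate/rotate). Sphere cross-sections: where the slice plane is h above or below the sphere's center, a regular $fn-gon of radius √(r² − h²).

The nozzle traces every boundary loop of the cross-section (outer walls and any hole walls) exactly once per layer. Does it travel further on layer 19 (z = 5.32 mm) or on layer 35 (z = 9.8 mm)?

Layer 19 (z = 5.32): the r=5.5 sphere contributes a regular 24-gon of circumradius √(5.5²−0.18²) = 5.497 (perimeter = 2·24·5.497·sin(180°/24) = 34.44 mm); the cone at (9, 4.5) contributes a regular 24-gon of circumradius 6.405 (interpolated between r1=10 and r2=2 at t=0.449) (perimeter = 2·24·6.405·sin(180°/24) = 40.13 mm); the cube at (16, 2) (footprint 18.5×11.5) is included at this height (perimeter 60.00 mm); Combining (union): the regions partially overlap (shared area 7.45 mm²), so the edge portions inside another operand are dropped and the merged outline is re-measured after clipping — boundary = 121.46 mm; the cube at (9.5, -0.5) does not reach this height (z outside [6.5, 15.5]); Combining (union): only that combined region is present, so the union is just that shape — boundary = 121.46 mm. So its perimeter = 121.46 mm. Layer 35 (z = 9.8): the r=5.5 sphere slices to a regular 24-gon of circumradius 3.429 (√(r²−h²) with h=4.3 from center) (perimeter = 2·24·3.429·sin(180°/24) = 21.49 mm); the cone at (9, 4.5) contributes a regular 24-gon of circumradius 2.188 (interpolated between r1=10 and r2=2 at t=0.976) (perimeter = 2·24·2.188·sin(180°/24) = 13.71 mm); the cube at (16, 2) (footprint 18.5×11.5) is included at this height (perimeter 60.00 mm); Merging all regions: the 3 present regions are separate (no shared area or edge), so areas and boundary lengths simply add and each stays a separate island — boundary = 95.20 mm; the 7.5×9.5 cube at (9.5, -0.5) contributes its full rectangle (perimeter 34.00 mm); Merging all regions: the regions partially overlap (shared area 12.28 mm²), so the edge portions inside another operand are dropped and the merged outline is re-measured after clipping — boundary = 103.10 mm. So its perimeter = 103.10 mm. Layer 19 is larger (121.46 vs 103.10 mm).

layer 19 (z = 5.32 mm)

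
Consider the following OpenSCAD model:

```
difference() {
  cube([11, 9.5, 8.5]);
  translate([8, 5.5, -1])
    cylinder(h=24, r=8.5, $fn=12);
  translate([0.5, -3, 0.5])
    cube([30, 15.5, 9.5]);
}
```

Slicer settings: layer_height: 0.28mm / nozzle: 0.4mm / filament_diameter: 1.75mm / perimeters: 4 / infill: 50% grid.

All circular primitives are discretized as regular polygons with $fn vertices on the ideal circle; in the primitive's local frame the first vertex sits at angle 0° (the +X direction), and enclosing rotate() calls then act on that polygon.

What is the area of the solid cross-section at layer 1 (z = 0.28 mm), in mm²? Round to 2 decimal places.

At z = 0.28 mm: the cube (footprint 11×9.5) is included at this height (area 104.50 mm²); the r=8.5 cylinder at (8, 5.5) gives a regular 12-gon of circumradius 8.5 (constant along its height) (area = (12/2)·8.500²·sin(360°/12) = 216.75 mm²); the cube at (0.5, -3) does not reach this height (z outside [0.5, 10]); After the difference (first − rest): starting from the 11×9.5 cube (104.50 mm²), the r=8.5 cylinder at (8, 5.5) partially overlaps it — only the 101.55 mm² overlap (of its 216.75 mm²) is removed, clipping the outline — area = 2.95 mm². Overall, the cross-section has 2 separate islands. Net area = 2.95 mm².

2.95 mm²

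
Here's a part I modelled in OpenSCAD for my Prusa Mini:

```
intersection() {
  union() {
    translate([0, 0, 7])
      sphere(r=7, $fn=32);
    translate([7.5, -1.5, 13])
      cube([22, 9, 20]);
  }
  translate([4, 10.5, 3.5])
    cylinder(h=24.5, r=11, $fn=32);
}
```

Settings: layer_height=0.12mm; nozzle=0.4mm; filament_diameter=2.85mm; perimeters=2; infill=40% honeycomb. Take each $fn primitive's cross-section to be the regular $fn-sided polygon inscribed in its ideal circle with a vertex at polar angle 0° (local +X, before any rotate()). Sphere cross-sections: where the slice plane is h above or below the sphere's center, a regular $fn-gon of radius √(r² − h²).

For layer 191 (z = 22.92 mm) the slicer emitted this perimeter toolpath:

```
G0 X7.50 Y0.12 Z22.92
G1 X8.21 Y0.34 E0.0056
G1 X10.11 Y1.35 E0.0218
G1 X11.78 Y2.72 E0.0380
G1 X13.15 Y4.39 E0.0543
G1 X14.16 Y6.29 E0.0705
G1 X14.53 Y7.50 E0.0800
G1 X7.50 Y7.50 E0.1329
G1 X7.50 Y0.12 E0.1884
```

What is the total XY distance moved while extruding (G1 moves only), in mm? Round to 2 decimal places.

25.04 mm

Sum the Euclidean lengths of each G1 segment: total = 25.04 mm.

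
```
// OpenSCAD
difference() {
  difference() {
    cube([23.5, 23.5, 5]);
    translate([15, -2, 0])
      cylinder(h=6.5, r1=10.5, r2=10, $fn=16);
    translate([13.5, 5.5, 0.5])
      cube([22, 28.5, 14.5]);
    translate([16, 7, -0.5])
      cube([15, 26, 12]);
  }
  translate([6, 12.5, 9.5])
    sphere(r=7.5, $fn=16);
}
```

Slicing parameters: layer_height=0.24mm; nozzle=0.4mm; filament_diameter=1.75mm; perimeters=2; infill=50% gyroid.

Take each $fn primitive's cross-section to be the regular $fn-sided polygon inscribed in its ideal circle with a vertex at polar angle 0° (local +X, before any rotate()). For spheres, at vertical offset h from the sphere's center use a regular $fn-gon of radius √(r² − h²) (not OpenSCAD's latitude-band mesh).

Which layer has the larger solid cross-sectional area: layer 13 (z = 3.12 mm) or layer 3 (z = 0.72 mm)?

layer 3 (z = 0.72 mm)

Layer 13 (z = 3.12): the cube (footprint 23.5×23.5) is included at this height (area 552.25 mm²); the cone at (15, -2) (r1=10.5→r2=10) has section circumradius 10.260 here — a regular 16-gon (area = (16/2)·10.260²·sin(360°/16) = 322.27 mm²); the cube at (13.5, 5.5) (footprint 22×28.5) is included at this height (area 627.00 mm²); the 15×26 cube at (16, 7) contributes its full rectangle (area 390.00 mm²); After the difference (first − rest): starting from the 23.5×23.5 cube (552.25 mm²), the cone at (15, -2) partially overlaps it — only the 117.92 mm² overlap (of its 322.27 mm²) is removed, clipping the outline; the 22×28.5 cube at (13.5, 5.5) partially overlaps it — only the 163.85 mm² overlap (of its 627.00 mm²) is removed, clipping the outline; the 15×26 cube at (16, 7) misses the remaining region (no effect) — area = 270.48 mm²; the sphere at (6, 12.5): section is a regular 16-gon, circumradius = √(r²−h²) = √(7.5²−6.38²) = 3.943 (area = (16/2)·3.943²·sin(360°/16) = 47.59 mm²); After the difference (first − rest): starting from the result so far (270.48 mm²), the r=7.5 sphere at (6, 12.5) lies wholly inside it (removes its full 47.59 mm² and its 24.61 mm outline becomes a hole wall) — area = 222.89 mm². So its area = 222.89 mm². Layer 3 (z = 0.72): the 23.5×23.5 cube contributes its full rectangle (area 552.25 mm²); the cone at (15, -2): at t=0.111 of its height the radius interpolates to r₁+(r₂−r₁)t = 10.445, giving a regular 16-gon of that circumradius (area = (16/2)·10.445²·sin(360°/16) = 333.98 mm²); the 22×28.5 cube at (13.5, 5.5) contributes its full rectangle (area 627.00 mm²); the cube at (16, 7) (footprint 15×26) is included at this height (area 390.00 mm²); After the difference (first − rest): starting from the 23.5×23.5 cube (552.25 mm²), the cone at (15, -2) partially overlaps it — only the 122.32 mm² overlap (of its 333.98 mm²) is removed, clipping the outline; the 22×28.5 cube at (13.5, 5.5) partially overlaps it — only the 162.17 mm² overlap (of its 627.00 mm²) is removed, clipping the outline; the 15×26 cube at (16, 7) misses the remaining region (no effect) — area = 267.76 mm²; the sphere at (6, 12.5) does not reach this height (|z−center|=8.780 > r=7.5); After the difference (first − rest): none of the subtracted shapes is present at this height, so that combined region is unchanged — area = 267.76 mm². So its area = 267.76 mm². Layer 3 is larger (267.76 vs 222.89 mm²).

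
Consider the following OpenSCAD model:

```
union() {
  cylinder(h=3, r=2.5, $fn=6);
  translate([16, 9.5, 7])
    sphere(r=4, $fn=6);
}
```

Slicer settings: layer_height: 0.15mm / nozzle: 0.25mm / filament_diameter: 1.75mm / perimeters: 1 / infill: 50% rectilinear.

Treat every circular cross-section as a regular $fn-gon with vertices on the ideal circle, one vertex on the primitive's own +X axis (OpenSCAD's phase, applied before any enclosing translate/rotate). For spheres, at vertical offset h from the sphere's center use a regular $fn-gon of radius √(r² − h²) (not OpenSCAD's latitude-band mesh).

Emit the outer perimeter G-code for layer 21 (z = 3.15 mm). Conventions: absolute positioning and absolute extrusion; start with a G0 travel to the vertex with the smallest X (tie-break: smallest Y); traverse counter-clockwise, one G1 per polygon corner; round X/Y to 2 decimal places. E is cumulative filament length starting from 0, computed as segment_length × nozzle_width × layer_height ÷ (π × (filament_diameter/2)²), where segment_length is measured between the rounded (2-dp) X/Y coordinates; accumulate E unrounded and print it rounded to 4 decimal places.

G0 X14.91 Y9.50 Z3.15
G1 X15.46 Y8.56 E0.0170
G1 X16.54 Y8.56 E0.0338
G1 X17.09 Y9.50 E0.0508
G1 X16.54 Y10.44 E0.0678
G1 X15.46 Y10.44 E0.0846
G1 X14.91 Y9.50 E0.1016

At z = 3.15 mm: the cylinder is not intersected at this z (z outside [0, 3]); the r=4 sphere at (16, 9.5) contributes a regular 6-gon of circumradius √(4²−3.85²) = 1.085; Merging all regions: only the r=4 sphere at (16, 9.5) is present, so the union is just that shape — 1 connected region. The outline is a single polygon with 6 vertices. Extrusion per mm of travel: 0.25 × 0.15 / (π × 0.875²) = 0.015591. Accumulating E over each segment gives final E = 0.1016.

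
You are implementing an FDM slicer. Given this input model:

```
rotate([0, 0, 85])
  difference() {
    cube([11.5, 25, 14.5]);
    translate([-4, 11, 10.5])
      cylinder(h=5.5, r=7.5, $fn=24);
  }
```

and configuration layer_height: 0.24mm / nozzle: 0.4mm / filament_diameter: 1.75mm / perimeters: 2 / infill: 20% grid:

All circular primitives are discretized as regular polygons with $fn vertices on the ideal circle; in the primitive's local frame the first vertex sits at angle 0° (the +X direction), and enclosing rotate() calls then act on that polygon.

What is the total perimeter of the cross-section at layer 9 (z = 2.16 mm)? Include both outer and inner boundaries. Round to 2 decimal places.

At z = 2.16 mm: the 11.5×25 cube contributes its full rectangle (perimeter 73.00 mm); the cylinder at (-4, 11) does not reach this height (z outside [10.5, 16]); Taking the first minus the rest: none of the subtracted shapes is present at this height, so the 11.5×25 cube is unchanged — boundary = 73.00 mm; (rotated 85° about Z; rotation is an isometry so areas/perimeters/island counts are preserved). Overall, the cross-section is a single solid region. Total boundary length (outer) = 73.00 mm.

73.00 mm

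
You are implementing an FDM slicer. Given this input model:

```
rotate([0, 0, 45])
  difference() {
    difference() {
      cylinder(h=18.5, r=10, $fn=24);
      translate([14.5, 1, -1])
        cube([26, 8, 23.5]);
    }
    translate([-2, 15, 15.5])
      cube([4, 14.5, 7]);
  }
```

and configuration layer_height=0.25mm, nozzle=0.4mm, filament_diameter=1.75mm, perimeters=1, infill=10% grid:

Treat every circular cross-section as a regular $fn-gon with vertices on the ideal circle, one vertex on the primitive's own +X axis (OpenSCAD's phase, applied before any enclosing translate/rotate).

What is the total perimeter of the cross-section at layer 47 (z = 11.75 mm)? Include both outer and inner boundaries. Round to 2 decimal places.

At z = 11.75 mm: the cylinder: section is a regular 24-gon, circumradius r=10 (perimeter = 2·24·10.000·sin(180°/24) = 62.65 mm); the 26×8 cube at (14.5, 1) contributes its full rectangle (perimeter 68.00 mm); Taking the first minus the rest: starting from the r=10 cylinder, the 26×8 cube at (14.5, 1) misses the remaining region (no effect) — boundary = 62.65 mm; the cube at (-2, 15) does not reach this height (z outside [15.5, 22.5]); After the difference (first − rest): none of the subtracted shapes is present at this height, so the result so far is unchanged — boundary = 62.65 mm; (whole slice rotated 45° about Z — lengths, areas and connectivity unchanged). Overall, the cross-section is a single solid region. Total boundary length (outer) = 62.65 mm.

62.65 mm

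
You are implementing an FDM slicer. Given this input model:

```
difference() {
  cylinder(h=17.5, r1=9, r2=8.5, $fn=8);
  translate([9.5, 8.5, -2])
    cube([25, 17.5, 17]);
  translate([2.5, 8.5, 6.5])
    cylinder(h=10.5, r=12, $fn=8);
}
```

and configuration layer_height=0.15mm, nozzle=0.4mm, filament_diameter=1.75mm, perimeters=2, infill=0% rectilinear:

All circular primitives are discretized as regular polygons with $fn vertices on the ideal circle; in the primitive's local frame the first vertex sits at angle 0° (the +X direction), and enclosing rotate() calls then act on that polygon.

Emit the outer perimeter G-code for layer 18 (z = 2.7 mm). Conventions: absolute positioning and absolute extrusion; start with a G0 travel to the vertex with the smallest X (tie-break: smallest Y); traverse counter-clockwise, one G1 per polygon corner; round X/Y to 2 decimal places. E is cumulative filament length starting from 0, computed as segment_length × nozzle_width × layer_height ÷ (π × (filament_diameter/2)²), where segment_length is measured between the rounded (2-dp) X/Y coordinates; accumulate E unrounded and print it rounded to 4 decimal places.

At z = 2.7 mm: the cone (r1=9→r2=8.5) has section circumradius 8.923 here — a regular 8-gon; the cube at (9.5, 8.5) (footprint 25×17.5) is included at this height; the cylinder at (2.5, 8.5) is absent (z outside [6.5, 17]); Subtracting the remaining from the first: starting from the cone, the 25×17.5 cube at (9.5, 8.5) misses the remaining region (no effect) — 1 connected region. The outline is a single polygon with 8 vertices. Extrusion per mm of travel: 0.4 × 0.15 / (π × 0.875²) = 0.024945. Accumulating E over each segment gives final E = 1.3627.

G0 X-8.92 Y0.00 Z2.70
G1 X-6.31 Y-6.31 E0.1703
G1 X0.00 Y-8.92 E0.3407
G1 X6.31 Y-6.31 E0.5110
G1 X8.92 Y0.00 E0.6813
G1 X6.31 Y6.31 E0.8517
G1 X0.00 Y8.92 E1.0220
G1 X-6.31 Y6.31 E1.1924
G1 X-8.92 Y0.00 E1.3627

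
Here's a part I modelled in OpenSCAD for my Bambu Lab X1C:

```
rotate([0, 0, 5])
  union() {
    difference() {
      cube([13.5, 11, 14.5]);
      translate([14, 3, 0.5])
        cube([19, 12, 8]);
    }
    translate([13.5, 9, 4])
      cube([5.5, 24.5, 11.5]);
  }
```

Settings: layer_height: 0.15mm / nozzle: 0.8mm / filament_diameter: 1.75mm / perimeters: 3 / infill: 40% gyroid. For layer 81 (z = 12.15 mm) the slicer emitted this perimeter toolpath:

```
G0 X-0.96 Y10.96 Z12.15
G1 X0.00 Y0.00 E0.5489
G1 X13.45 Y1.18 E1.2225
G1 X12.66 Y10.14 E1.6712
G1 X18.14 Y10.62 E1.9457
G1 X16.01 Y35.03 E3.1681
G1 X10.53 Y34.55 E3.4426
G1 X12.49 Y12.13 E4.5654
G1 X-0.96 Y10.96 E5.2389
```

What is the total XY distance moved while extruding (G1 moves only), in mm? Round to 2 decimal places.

Sum the Euclidean lengths of each G1 segment: total = 105.01 mm.

105.01 mm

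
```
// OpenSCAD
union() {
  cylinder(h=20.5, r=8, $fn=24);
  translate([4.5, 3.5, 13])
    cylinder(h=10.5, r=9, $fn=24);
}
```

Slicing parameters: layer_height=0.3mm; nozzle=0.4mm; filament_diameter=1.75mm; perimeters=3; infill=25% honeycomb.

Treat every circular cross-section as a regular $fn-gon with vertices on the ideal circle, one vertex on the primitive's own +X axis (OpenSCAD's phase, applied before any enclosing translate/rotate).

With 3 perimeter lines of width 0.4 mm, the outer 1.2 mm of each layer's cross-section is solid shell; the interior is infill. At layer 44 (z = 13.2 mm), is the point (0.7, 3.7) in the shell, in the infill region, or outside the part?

infill

At z = 13.2 mm: the r=8 cylinder gives a regular 24-gon of circumradius 8 (constant along its height); the r=9 cylinder at (4.5, 3.5) contributes a regular 24-gon of circumradius 9; Merging all regions: the regions partially overlap (shared area 129.09 mm²), so overlapping operands fuse into one piece — 1 connected region. Overall, the cross-section is a single solid region. The nearest boundary edge runs (-4.00, 6.93)→(-3.68, 7.06); distance from the point to it = 5.52 mm. The point is inside the cross-section and 5.52 mm from the nearest boundary — more than the 1.2 mm shell width (3 × 0.4), so it's in the infill interior.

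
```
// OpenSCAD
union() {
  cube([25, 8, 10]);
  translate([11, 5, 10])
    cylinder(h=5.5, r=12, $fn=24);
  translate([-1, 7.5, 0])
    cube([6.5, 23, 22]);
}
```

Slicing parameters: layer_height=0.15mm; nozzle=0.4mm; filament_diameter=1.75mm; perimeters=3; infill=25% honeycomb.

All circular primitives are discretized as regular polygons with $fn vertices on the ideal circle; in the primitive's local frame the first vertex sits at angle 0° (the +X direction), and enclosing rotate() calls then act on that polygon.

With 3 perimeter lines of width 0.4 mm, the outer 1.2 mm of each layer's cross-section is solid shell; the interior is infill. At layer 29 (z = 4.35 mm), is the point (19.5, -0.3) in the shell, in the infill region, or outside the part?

At z = 4.35 mm: the cube is present — its section is the full 25×8 rectangle; the cylinder at (11, 5) does not reach this height (z outside [10, 15.5]); the 6.5×23 cube at (-1, 7.5) contributes its full rectangle; Merging all regions: the regions partially overlap (shared area 2.75 mm²), so overlapping operands fuse into one piece — 1 connected region. Overall, the cross-section is a single solid region. The nearest boundary edge runs (25.00, 0.00)→(0.00, 0.00); distance from the point to it = 0.30 mm. The point is not inside any of the regions above, so it lies outside the cross-section (0.30 mm from the nearest boundary).

outside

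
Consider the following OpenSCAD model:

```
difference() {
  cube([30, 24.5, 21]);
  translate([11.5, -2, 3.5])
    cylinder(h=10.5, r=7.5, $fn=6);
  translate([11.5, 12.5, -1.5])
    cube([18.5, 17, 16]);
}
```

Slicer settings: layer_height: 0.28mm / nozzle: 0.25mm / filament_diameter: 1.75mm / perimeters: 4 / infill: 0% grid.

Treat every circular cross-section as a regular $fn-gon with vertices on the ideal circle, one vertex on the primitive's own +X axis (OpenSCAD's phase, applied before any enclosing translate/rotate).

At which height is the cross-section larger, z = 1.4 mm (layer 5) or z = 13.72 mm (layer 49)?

Layer 5 (z = 1.4): the cube is present — its section is the full 30×24.5 rectangle (area 735.00 mm²); the cylinder at (11.5, -2) is absent (z outside [3.5, 14]); the cube at (11.5, 12.5) (footprint 18.5×17) is included at this height (area 314.50 mm²); Taking the first minus the rest: starting from the 30×24.5 cube (735.00 mm²), the 18.5×17 cube at (11.5, 12.5) partially overlaps it — only the 222.00 mm² overlap (of its 314.50 mm²) is removed, clipping the outline — area = 513.00 mm². So its area = 513.00 mm². Layer 49 (z = 13.72): the cube (footprint 30×24.5) is included at this height (area 735.00 mm²); the r=7.5 cylinder at (11.5, -2) contributes a regular 6-gon of circumradius 7.5 (area = (6/2)·7.500²·sin(360°/6) = 146.14 mm²); the cube at (11.5, 12.5) is present — its section is the full 18.5×17 rectangle (area 314.50 mm²); Taking the first minus the rest: starting from the 30×24.5 cube (735.00 mm²), the r=7.5 cylinder at (11.5, -2) partially overlaps it — only the 45.38 mm² overlap (of its 146.14 mm²) is removed, clipping the outline; the 18.5×17 cube at (11.5, 12.5) partially overlaps it — only the 222.00 mm² overlap (of its 314.50 mm²) is removed, clipping the outline — area = 467.62 mm². So its area = 467.62 mm². Layer 5 is larger (513.00 vs 467.62 mm²).

layer 5 (z = 1.4 mm)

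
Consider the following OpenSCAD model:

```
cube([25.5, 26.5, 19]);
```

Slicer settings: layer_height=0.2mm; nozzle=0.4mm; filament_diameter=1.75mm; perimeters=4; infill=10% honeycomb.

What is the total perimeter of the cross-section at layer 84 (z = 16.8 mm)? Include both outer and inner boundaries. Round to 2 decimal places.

104.00 mm

At z = 16.8 mm: the 25.5×26.5 cube contributes its full rectangle (perimeter 104.00 mm). Overall, the cross-section is a single solid region. Total boundary length (outer) = 104.00 mm.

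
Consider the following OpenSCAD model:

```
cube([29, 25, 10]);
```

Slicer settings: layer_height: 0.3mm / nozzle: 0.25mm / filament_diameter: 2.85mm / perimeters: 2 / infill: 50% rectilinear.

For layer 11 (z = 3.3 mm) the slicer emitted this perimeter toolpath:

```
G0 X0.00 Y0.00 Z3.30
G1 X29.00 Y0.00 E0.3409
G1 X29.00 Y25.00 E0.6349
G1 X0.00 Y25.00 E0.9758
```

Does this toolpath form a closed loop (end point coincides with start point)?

no

Start point (G0): (0.00, 0.00). End point (last G1): the path does not return to the start — open.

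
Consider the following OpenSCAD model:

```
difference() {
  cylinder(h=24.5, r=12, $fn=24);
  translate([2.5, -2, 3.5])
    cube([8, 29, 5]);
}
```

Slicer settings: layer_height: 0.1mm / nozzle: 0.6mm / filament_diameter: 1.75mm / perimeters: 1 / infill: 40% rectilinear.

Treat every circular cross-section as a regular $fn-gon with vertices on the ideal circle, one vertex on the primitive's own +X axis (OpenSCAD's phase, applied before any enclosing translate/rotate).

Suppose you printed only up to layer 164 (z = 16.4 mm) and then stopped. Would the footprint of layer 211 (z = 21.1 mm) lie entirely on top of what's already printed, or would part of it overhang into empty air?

entirely on top

Compare the two slices. At z = 16.4: the r=12 cylinder contributes a regular 24-gon of circumradius 12 (area = (24/2)·12.000²·sin(360°/24) = 447.24 mm²); the cube at (2.5, -2) does not reach this height (z outside [3.5, 8.5]); After the difference (first − rest): none of the subtracted shapes is present at this height, so the r=12 cylinder is unchanged — area = 447.24 mm². At z = 21.1: the r=12 cylinder contributes a regular 24-gon of circumradius 12 (area = (24/2)·12.000²·sin(360°/24) = 447.24 mm²); the cube at (2.5, -2) does not reach this height (z outside [3.5, 8.5]); Subtracting the remaining from the first: none of the subtracted shapes is present at this height, so the r=12 cylinder is unchanged — area = 447.24 mm². Checking containment: the cross-section at z = 21.1 is a subset of the cross-section at z = 16.4.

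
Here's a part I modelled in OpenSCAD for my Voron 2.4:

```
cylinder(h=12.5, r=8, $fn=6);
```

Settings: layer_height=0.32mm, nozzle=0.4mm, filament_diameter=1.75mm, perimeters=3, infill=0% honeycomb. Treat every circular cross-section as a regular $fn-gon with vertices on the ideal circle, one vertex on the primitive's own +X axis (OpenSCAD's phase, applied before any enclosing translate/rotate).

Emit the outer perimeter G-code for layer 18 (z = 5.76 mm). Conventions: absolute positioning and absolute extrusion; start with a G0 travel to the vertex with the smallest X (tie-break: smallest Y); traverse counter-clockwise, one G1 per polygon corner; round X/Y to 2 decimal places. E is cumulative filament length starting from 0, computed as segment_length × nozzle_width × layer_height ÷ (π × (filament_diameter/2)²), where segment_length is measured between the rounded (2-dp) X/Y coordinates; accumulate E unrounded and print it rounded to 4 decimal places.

At z = 5.76 mm: the r=8 cylinder contributes a regular 6-gon of circumradius 8. The outline is a single polygon with 6 vertices. Extrusion per mm of travel: 0.4 × 0.32 / (π × 0.875²) = 0.053216. Accumulating E over each segment gives final E = 2.5547.

G0 X-8.00 Y0.00 Z5.76
G1 X-4.00 Y-6.93 E0.4258
G1 X4.00 Y-6.93 E0.8515
G1 X8.00 Y0.00 E1.2774
G1 X4.00 Y6.93 E1.7032
G1 X-4.00 Y6.93 E2.1289
G1 X-8.00 Y0.00 E2.5547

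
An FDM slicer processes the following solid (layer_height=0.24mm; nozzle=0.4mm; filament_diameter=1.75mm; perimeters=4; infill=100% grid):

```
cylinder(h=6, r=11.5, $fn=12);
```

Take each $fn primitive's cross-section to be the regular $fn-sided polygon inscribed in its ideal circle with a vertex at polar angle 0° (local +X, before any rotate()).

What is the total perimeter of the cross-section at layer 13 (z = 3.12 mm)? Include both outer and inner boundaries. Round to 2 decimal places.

At z = 3.12 mm: the cylinder: section is a regular 12-gon, circumradius r=11.5 (perimeter = 2·12·11.500·sin(180°/12) = 71.43 mm). Overall, the cross-section is a single solid region. Total boundary length (outer) = 71.43 mm.

71.43 mm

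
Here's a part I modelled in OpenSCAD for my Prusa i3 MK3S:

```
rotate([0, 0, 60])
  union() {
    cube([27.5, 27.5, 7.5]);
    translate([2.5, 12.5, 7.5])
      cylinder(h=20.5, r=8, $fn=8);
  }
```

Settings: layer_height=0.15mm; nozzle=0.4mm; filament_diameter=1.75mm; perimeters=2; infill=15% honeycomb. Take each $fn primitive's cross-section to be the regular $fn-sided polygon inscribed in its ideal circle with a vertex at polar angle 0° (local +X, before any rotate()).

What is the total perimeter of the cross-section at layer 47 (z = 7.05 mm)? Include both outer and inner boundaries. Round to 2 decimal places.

110.00 mm

At z = 7.05 mm: the cube (footprint 27.5×27.5) is included at this height (perimeter 110.00 mm); the cylinder at (2.5, 12.5) is absent (z outside [7.5, 28]); Combining (union): only the 27.5×27.5 cube is present, so the union is just that shape — boundary = 110.00 mm; (rotated 60° about Z; rotation is an isometry so areas/perimeters/island counts are preserved). Overall, the cross-section is a single solid region. Total boundary length (outer) = 110.00 mm.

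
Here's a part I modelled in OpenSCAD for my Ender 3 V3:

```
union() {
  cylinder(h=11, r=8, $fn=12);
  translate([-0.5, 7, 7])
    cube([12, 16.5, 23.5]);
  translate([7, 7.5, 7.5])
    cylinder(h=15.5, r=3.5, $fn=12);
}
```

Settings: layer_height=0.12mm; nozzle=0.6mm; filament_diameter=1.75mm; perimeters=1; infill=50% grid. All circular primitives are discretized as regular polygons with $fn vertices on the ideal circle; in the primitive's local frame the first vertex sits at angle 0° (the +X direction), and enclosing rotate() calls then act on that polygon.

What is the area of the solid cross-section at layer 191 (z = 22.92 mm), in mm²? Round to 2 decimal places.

At z = 22.92 mm: the cylinder does not reach this height (z outside [0, 11]); the cube at (-0.5, 7) is present — its section is the full 12×16.5 rectangle (area 198.00 mm²); the r=3.5 cylinder at (7, 7.5) contributes a regular 12-gon of circumradius 3.5 (area = (12/2)·3.500²·sin(360°/12) = 36.75 mm²); Taking the union: the regions partially overlap — summed areas 234.75 mm² minus the doubly-counted overlap 21.81 mm² gives 212.94 mm² — area = 212.94 mm². Overall, the cross-section is a single solid region. Net area = 212.94 mm².

212.94 mm²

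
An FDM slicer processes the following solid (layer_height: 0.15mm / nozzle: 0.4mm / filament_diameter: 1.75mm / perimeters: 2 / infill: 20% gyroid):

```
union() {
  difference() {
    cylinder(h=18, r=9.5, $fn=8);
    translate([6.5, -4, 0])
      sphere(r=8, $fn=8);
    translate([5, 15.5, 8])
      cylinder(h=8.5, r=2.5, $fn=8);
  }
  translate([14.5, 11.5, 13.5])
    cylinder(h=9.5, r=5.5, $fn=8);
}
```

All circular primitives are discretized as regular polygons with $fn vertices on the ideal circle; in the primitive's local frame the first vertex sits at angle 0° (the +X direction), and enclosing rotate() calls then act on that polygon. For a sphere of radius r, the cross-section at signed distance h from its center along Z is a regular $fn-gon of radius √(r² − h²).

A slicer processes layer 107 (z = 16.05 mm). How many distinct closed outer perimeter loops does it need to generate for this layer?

2

At z = 16.05 mm: the r=9.5 cylinder contributes a regular 8-gon of circumradius 9.5; the sphere at (6.5, -4) does not reach this height (|z−center|=16.050 > r=8); the cylinder at (5, 15.5): section is a regular 8-gon, circumradius r=2.5; Subtracting the remaining from the first: starting from the r=9.5 cylinder, the r=2.5 cylinder at (5, 15.5) misses the remaining region (no effect) — 1 connected region; the cylinder at (14.5, 11.5): section is a regular 8-gon, circumradius r=5.5; Combining (union): the 2 present regions are separate (no shared area or edge), so areas and boundary lengths simply add and each stays a separate island — 2 connected regions. The result has 2 disconnected regions.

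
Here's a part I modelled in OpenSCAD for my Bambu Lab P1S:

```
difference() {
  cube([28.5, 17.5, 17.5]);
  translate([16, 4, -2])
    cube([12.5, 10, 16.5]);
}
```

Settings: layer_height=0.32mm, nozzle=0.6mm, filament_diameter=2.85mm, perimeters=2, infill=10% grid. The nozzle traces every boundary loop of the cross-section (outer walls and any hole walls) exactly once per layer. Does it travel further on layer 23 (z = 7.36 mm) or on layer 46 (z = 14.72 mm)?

Layer 23 (z = 7.36): the cube is present — its section is the full 28.5×17.5 rectangle (perimeter 92.00 mm); the 12.5×10 cube at (16, 4) contributes its full rectangle (perimeter 45.00 mm); Subtracting the remaining from the first: starting from the 28.5×17.5 cube, the 12.5×10 cube at (16, 4) lies inside it touching the edge (removes its full 125.00 mm²) — boundary = 117.00 mm. So its perimeter = 117.00 mm. Layer 46 (z = 14.72): the 28.5×17.5 cube contributes its full rectangle (perimeter 92.00 mm); the cube at (16, 4) is absent (z outside [-2, 14.5]); Subtracting the remaining from the first: none of the subtracted shapes is present at this height, so the 28.5×17.5 cube is unchanged — boundary = 92.00 mm. So its perimeter = 92.00 mm. Layer 23 is larger (117.00 vs 92.00 mm).

layer 23 (z = 7.36 mm)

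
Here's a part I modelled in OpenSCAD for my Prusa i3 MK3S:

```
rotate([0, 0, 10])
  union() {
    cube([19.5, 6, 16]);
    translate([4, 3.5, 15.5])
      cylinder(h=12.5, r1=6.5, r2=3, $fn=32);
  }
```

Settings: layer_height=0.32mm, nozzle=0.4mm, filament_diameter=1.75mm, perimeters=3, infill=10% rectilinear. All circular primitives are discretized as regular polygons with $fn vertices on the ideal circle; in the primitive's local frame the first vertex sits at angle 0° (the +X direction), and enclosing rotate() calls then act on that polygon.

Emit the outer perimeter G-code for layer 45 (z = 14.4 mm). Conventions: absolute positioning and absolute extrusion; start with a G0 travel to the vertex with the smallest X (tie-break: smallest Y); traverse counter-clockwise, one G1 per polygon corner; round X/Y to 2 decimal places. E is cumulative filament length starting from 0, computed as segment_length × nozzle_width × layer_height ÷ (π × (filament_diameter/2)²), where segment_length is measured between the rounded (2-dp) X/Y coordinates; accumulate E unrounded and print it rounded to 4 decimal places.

G0 X-1.04 Y5.91 Z14.40
G1 X0.00 Y0.00 E0.3193
G1 X19.20 Y3.39 E1.3569
G1 X18.16 Y9.29 E1.6757
G1 X-1.04 Y5.91 E2.7132

At z = 14.4 mm: the cube (footprint 19.5×6) is included at this height; the cone at (4, 3.5) is not intersected at this z (z outside [15.5, 28]); Merging all regions: only the 19.5×6 cube is present, so the union is just that shape — 1 connected region; (rotated 10° about Z; rotation is an isometry so areas/perimeters/island counts are preserved). The outline is a single polygon with 4 vertices. Extrusion per mm of travel: 0.4 × 0.32 / (π × 0.875²) = 0.053216. Accumulating E over each segment gives final E = 2.7132.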